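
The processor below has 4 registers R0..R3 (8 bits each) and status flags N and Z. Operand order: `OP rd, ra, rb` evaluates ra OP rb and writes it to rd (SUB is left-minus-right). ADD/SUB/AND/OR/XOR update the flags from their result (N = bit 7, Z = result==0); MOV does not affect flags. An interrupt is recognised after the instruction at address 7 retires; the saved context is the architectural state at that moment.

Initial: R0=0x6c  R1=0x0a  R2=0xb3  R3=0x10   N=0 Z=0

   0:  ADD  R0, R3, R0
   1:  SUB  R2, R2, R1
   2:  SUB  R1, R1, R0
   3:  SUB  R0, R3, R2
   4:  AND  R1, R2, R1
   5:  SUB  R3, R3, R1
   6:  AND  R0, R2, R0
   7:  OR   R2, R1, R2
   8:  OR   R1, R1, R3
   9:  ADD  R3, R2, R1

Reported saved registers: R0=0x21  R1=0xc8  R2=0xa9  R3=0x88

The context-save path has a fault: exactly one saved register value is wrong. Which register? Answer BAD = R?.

after  0: R0=0x7c R1=0x0a R2=0xb3 R3=0x10  N=0 Z=0
after  1: R0=0x7c R1=0x0a R2=0xa9 R3=0x10  N=1 Z=0
after  2: R0=0x7c R1=0x8e R2=0xa9 R3=0x10  N=1 Z=0
after  3: R0=0x67 R1=0x8e R2=0xa9 R3=0x10  N=0 Z=0
after  4: R0=0x67 R1=0x88 R2=0xa9 R3=0x10  N=1 Z=0
after  5: R0=0x67 R1=0x88 R2=0xa9 R3=0x88  N=1 Z=0
after  6: R0=0x21 R1=0x88 R2=0xa9 R3=0x88  N=0 Z=0
after  7: R0=0x21 R1=0x88 R2=0xa9 R3=0x88  N=1 Z=0
-- IRQ taken; context saved, return-PC = 8 --
mismatch: R1: reported 0xc8 vs actual 0x88

BAD = R1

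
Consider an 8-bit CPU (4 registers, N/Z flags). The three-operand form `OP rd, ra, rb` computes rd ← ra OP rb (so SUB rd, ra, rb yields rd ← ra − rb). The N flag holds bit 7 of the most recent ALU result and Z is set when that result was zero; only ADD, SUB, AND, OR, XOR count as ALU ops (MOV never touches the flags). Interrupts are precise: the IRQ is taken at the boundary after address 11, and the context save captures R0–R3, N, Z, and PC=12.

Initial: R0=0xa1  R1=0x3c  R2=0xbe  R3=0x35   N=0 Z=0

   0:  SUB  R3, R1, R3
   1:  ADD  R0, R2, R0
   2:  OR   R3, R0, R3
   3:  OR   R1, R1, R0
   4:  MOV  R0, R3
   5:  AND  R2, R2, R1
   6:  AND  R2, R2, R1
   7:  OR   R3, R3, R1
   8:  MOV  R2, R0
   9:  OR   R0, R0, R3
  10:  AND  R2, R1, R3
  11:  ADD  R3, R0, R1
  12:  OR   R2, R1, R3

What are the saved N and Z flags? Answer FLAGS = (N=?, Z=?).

after  0: R0=0xa1 R1=0x3c R2=0xbe R3=0x07  N=0 Z=0
after  1: R0=0x5f R1=0x3c R2=0xbe R3=0x07  N=0 Z=0
after  2: R0=0x5f R1=0x3c R2=0xbe R3=0x5f  N=0 Z=0
after  3: R0=0x5f R1=0x7f R2=0xbe R3=0x5f  N=0 Z=0
after  4: R0=0x5f R1=0x7f R2=0xbe R3=0x5f  N=0 Z=0
after  5: R0=0x5f R1=0x7f R2=0x3e R3=0x5f  N=0 Z=0
after  6: R0=0x5f R1=0x7f R2=0x3e R3=0x5f  N=0 Z=0
after  7: R0=0x5f R1=0x7f R2=0x3e R3=0x7f  N=0 Z=0
after  8: R0=0x5f R1=0x7f R2=0x5f R3=0x7f  N=0 Z=0
after  9: R0=0x7f R1=0x7f R2=0x5f R3=0x7f  N=0 Z=0
after 10: R0=0x7f R1=0x7f R2=0x7f R3=0x7f  N=0 Z=0
after 11: R0=0x7f R1=0x7f R2=0x7f R3=0xfe  N=1 Z=0
-- IRQ taken; context saved, return-PC = 12 --

FLAGS = (N=1, Z=0)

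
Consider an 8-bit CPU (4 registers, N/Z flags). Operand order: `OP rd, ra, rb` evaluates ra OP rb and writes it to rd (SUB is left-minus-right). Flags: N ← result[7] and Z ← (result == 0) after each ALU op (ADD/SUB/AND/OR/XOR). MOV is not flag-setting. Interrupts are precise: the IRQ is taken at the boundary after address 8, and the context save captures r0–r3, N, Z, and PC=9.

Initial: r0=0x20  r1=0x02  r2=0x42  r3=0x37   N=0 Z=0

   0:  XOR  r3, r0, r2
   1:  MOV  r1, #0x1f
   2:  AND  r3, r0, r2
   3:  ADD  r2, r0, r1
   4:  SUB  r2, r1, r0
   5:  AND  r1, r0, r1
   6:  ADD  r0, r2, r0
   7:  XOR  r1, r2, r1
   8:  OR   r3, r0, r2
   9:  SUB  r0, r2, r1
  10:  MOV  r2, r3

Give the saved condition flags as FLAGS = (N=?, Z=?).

after  0: r0=0x20 r1=0x02 r2=0x42 r3=0x62  N=0 Z=0
after  1: r0=0x20 r1=0x1f r2=0x42 r3=0x62  N=0 Z=0
after  2: r0=0x20 r1=0x1f r2=0x42 r3=0x00  N=0 Z=1
after  3: r0=0x20 r1=0x1f r2=0x3f r3=0x00  N=0 Z=0
after  4: r0=0x20 r1=0x1f r2=0xff r3=0x00  N=1 Z=0
after  5: r0=0x20 r1=0x00 r2=0xff r3=0x00  N=0 Z=1
after  6: r0=0x1f r1=0x00 r2=0xff r3=0x00  N=0 Z=0
after  7: r0=0x1f r1=0xff r2=0xff r3=0x00  N=1 Z=0
after  8: r0=0x1f r1=0xff r2=0xff r3=0xff  N=1 Z=0
-- IRQ taken; context saved, return-PC = 9 --

FLAGS = (N=1, Z=0)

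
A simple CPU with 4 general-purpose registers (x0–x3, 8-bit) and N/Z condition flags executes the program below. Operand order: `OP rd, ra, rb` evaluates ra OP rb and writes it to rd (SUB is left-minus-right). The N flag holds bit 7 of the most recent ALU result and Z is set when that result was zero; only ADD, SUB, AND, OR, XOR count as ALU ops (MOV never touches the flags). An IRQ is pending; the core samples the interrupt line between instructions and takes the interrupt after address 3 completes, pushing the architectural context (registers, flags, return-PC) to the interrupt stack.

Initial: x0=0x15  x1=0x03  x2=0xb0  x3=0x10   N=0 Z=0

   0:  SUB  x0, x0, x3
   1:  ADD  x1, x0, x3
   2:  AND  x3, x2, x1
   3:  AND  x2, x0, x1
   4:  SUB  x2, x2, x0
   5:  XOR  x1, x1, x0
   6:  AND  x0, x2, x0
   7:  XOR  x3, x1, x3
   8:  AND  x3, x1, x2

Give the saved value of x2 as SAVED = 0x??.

after  0: x0=0x05 x1=0x03 x2=0xb0 x3=0x10  N=0 Z=0
after  1: x0=0x05 x1=0x15 x2=0xb0 x3=0x10  N=0 Z=0
after  2: x0=0x05 x1=0x15 x2=0xb0 x3=0x10  N=0 Z=0
after  3: x0=0x05 x1=0x15 x2=0x05 x3=0x10  N=0 Z=0
-- IRQ taken; context saved, return-PC = 4 --

SAVED = 0x05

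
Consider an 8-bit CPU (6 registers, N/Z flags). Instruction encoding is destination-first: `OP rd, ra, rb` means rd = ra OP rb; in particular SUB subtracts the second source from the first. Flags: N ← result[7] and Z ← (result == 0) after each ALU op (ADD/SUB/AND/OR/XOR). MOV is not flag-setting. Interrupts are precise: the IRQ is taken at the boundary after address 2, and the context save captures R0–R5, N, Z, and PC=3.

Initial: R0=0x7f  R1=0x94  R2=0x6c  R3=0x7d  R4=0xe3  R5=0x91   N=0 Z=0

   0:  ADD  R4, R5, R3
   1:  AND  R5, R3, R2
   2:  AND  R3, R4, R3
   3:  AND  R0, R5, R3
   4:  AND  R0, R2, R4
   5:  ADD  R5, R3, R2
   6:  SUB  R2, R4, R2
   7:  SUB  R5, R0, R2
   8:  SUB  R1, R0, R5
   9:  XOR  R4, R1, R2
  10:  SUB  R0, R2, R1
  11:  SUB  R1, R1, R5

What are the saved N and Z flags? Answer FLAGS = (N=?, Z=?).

after  0: R0=0x7f R1=0x94 R2=0x6c R3=0x7d R4=0x0e R5=0x91  N=0 Z=0
after  1: R0=0x7f R1=0x94 R2=0x6c R3=0x7d R4=0x0e R5=0x6c  N=0 Z=0
after  2: R0=0x7f R1=0x94 R2=0x6c R3=0x0c R4=0x0e R5=0x6c  N=0 Z=0
-- IRQ taken; context saved, return-PC = 3 --

FLAGS = (N=0, Z=0)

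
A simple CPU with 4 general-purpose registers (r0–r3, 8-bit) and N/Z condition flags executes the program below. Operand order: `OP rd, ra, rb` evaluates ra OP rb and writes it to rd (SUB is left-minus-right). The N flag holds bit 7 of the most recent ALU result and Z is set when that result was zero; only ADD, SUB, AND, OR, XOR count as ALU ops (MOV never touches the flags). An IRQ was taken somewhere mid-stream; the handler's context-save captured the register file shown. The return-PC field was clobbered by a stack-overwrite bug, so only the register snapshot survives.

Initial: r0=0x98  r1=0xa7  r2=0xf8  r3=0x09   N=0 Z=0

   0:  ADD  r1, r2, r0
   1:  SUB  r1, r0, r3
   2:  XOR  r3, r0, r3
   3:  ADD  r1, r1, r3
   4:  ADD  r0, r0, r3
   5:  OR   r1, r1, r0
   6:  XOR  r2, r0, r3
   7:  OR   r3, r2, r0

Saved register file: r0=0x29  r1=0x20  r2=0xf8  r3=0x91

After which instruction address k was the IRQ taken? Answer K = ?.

after  0: r0=0x98 r1=0x90 r2=0xf8 r3=0x09  N=1 Z=0
after  1: r0=0x98 r1=0x8f r2=0xf8 r3=0x09  N=1 Z=0
after  2: r0=0x98 r1=0x8f r2=0xf8 r3=0x91  N=1 Z=0
after  3: r0=0x98 r1=0x20 r2=0xf8 r3=0x91  N=0 Z=0
after  4: r0=0x29 r1=0x20 r2=0xf8 r3=0x91  N=0 Z=0
-- IRQ taken; context saved, return-PC = 5 --

K = 4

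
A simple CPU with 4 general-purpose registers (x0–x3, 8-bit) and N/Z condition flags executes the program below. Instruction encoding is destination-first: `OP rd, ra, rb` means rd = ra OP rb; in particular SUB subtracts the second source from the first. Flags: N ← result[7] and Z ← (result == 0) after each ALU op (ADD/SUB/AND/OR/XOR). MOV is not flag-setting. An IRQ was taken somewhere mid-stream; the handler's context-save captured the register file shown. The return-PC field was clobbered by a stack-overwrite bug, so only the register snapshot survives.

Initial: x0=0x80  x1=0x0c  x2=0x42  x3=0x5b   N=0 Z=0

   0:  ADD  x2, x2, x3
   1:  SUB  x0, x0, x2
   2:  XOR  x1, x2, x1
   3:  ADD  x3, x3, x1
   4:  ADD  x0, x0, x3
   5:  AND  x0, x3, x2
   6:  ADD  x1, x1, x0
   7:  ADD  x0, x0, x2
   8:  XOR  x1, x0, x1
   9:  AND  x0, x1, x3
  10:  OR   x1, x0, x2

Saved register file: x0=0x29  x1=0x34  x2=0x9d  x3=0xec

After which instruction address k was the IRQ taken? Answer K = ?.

after  0: x0=0x80 x1=0x0c x2=0x9d x3=0x5b  N=1 Z=0
after  1: x0=0xe3 x1=0x0c x2=0x9d x3=0x5b  N=1 Z=0
after  2: x0=0xe3 x1=0x91 x2=0x9d x3=0x5b  N=1 Z=0
after  3: x0=0xe3 x1=0x91 x2=0x9d x3=0xec  N=1 Z=0
after  4: x0=0xcf x1=0x91 x2=0x9d x3=0xec  N=1 Z=0
after  5: x0=0x8c x1=0x91 x2=0x9d x3=0xec  N=1 Z=0
after  6: x0=0x8c x1=0x1d x2=0x9d x3=0xec  N=0 Z=0
after  7: x0=0x29 x1=0x1d x2=0x9d x3=0xec  N=0 Z=0
after  8: x0=0x29 x1=0x34 x2=0x9d x3=0xec  N=0 Z=0
-- IRQ taken; context saved, return-PC = 9 --

K = 8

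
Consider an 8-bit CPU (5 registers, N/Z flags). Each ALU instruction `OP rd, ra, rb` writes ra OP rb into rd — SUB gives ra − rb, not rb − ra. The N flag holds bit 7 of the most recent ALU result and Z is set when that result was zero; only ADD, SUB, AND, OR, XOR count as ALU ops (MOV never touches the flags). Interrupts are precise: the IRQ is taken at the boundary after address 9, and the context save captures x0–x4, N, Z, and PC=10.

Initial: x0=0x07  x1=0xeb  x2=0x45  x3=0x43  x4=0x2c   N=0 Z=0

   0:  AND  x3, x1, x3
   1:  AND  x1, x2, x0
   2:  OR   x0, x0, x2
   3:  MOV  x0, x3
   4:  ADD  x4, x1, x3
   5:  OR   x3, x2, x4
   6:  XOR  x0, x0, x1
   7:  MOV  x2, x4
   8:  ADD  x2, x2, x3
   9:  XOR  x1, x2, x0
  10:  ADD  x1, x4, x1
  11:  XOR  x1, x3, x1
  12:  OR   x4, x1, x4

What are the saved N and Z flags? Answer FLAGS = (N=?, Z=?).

FLAGS = (N=1, Z=0)

after  0: x0=0x07 x1=0xeb x2=0x45 x3=0x43 x4=0x2c  N=0 Z=0
after  1: x0=0x07 x1=0x05 x2=0x45 x3=0x43 x4=0x2c  N=0 Z=0
after  2: x0=0x47 x1=0x05 x2=0x45 x3=0x43 x4=0x2c  N=0 Z=0
after  3: x0=0x43 x1=0x05 x2=0x45 x3=0x43 x4=0x2c  N=0 Z=0
after  4: x0=0x43 x1=0x05 x2=0x45 x3=0x43 x4=0x48  N=0 Z=0
after  5: x0=0x43 x1=0x05 x2=0x45 x3=0x4d x4=0x48  N=0 Z=0
after  6: x0=0x46 x1=0x05 x2=0x45 x3=0x4d x4=0x48  N=0 Z=0
after  7: x0=0x46 x1=0x05 x2=0x48 x3=0x4d x4=0x48  N=0 Z=0
after  8: x0=0x46 x1=0x05 x2=0x95 x3=0x4d x4=0x48  N=1 Z=0
after  9: x0=0x46 x1=0xd3 x2=0x95 x3=0x4d x4=0x48  N=1 Z=0
-- IRQ taken; context saved, return-PC = 10 --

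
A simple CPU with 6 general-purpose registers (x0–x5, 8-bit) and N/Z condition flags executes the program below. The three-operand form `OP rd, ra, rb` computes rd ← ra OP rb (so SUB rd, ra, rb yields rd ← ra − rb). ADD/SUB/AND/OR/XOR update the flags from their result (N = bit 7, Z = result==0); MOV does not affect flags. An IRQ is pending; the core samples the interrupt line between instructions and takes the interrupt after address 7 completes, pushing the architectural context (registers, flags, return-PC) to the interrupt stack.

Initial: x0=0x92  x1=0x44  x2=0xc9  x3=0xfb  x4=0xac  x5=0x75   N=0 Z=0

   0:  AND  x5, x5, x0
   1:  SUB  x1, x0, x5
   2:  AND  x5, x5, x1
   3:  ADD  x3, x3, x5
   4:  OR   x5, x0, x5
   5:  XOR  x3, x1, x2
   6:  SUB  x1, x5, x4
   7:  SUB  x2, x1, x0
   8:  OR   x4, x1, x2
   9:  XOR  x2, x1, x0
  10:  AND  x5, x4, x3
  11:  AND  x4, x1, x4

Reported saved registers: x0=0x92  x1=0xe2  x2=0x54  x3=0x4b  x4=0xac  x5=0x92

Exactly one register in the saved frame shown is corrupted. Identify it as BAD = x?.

BAD = x1

after  0: x0=0x92 x1=0x44 x2=0xc9 x3=0xfb x4=0xac x5=0x10  N=0 Z=0
after  1: x0=0x92 x1=0x82 x2=0xc9 x3=0xfb x4=0xac x5=0x10  N=1 Z=0
after  2: x0=0x92 x1=0x82 x2=0xc9 x3=0xfb x4=0xac x5=0x00  N=0 Z=1
after  3: x0=0x92 x1=0x82 x2=0xc9 x3=0xfb x4=0xac x5=0x00  N=1 Z=0
after  4: x0=0x92 x1=0x82 x2=0xc9 x3=0xfb x4=0xac x5=0x92  N=1 Z=0
after  5: x0=0x92 x1=0x82 x2=0xc9 x3=0x4b x4=0xac x5=0x92  N=0 Z=0
after  6: x0=0x92 x1=0xe6 x2=0xc9 x3=0x4b x4=0xac x5=0x92  N=1 Z=0
after  7: x0=0x92 x1=0xe6 x2=0x54 x3=0x4b x4=0xac x5=0x92  N=0 Z=0
-- IRQ taken; context saved, return-PC = 8 --
mismatch: x1: reported 0xe2 vs actual 0xe6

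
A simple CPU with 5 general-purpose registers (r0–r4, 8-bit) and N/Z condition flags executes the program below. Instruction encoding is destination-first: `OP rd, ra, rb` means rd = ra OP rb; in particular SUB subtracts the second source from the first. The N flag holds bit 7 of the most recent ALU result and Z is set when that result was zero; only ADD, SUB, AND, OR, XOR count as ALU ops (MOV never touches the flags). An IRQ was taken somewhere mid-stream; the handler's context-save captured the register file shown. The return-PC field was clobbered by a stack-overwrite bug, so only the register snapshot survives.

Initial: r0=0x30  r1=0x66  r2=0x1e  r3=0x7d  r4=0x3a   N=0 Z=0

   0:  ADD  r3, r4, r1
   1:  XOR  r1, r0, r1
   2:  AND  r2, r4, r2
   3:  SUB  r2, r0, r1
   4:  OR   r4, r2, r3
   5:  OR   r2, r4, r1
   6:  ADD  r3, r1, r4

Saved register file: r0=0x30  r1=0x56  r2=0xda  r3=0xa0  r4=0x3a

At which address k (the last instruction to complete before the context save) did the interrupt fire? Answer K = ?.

K = 3

after  0: r0=0x30 r1=0x66 r2=0x1e r3=0xa0 r4=0x3a  N=1 Z=0
after  1: r0=0x30 r1=0x56 r2=0x1e r3=0xa0 r4=0x3a  N=0 Z=0
after  2: r0=0x30 r1=0x56 r2=0x1a r3=0xa0 r4=0x3a  N=0 Z=0
after  3: r0=0x30 r1=0x56 r2=0xda r3=0xa0 r4=0x3a  N=1 Z=0
-- IRQ taken; context saved, return-PC = 4 --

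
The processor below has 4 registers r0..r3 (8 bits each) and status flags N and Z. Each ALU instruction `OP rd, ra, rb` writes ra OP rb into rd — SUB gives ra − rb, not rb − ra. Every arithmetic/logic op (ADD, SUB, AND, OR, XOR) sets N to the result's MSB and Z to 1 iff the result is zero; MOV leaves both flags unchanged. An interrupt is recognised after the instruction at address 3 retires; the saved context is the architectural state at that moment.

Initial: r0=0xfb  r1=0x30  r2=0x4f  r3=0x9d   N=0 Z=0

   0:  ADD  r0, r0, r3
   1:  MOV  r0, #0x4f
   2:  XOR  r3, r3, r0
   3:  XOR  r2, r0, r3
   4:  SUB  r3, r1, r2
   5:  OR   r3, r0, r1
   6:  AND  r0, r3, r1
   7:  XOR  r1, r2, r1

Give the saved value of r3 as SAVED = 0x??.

after  0: r0=0x98 r1=0x30 r2=0x4f r3=0x9d  N=1 Z=0
after  1: r0=0x4f r1=0x30 r2=0x4f r3=0x9d  N=1 Z=0
after  2: r0=0x4f r1=0x30 r2=0x4f r3=0xd2  N=1 Z=0
after  3: r0=0x4f r1=0x30 r2=0x9d r3=0xd2  N=1 Z=0
-- IRQ taken; context saved, return-PC = 4 --

SAVED = 0xd2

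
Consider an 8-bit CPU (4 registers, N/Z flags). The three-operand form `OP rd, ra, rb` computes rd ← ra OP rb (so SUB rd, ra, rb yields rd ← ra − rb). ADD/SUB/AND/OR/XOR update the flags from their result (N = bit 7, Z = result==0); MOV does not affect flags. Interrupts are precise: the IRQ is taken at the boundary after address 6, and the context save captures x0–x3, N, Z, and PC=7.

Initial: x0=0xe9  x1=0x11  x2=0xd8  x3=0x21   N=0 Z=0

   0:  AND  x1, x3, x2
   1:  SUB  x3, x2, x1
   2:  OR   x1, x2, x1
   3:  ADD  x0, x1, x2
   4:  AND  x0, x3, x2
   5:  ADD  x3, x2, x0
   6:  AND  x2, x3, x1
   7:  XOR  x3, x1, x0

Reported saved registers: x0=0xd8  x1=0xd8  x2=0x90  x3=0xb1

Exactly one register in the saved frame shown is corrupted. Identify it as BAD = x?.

BAD = x3

after  0: x0=0xe9 x1=0x00 x2=0xd8 x3=0x21  N=0 Z=1
after  1: x0=0xe9 x1=0x00 x2=0xd8 x3=0xd8  N=1 Z=0
after  2: x0=0xe9 x1=0xd8 x2=0xd8 x3=0xd8  N=1 Z=0
after  3: x0=0xb0 x1=0xd8 x2=0xd8 x3=0xd8  N=1 Z=0
after  4: x0=0xd8 x1=0xd8 x2=0xd8 x3=0xd8  N=1 Z=0
after  5: x0=0xd8 x1=0xd8 x2=0xd8 x3=0xb0  N=1 Z=0
after  6: x0=0xd8 x1=0xd8 x2=0x90 x3=0xb0  N=1 Z=0
-- IRQ taken; context saved, return-PC = 7 --
mismatch: x3: reported 0xb1 vs actual 0xb0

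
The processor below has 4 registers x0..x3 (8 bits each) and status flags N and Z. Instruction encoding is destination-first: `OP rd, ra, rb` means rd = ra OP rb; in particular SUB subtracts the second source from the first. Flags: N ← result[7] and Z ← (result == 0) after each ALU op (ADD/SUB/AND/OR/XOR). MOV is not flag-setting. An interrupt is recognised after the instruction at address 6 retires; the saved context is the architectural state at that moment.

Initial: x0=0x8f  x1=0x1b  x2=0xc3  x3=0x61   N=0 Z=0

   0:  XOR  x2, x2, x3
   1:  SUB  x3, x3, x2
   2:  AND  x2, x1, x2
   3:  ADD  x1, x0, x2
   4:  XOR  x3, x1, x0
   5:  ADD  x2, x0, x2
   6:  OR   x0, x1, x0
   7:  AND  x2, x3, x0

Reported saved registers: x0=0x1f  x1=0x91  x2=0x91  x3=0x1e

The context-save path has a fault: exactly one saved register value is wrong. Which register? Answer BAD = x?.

BAD = x0

after  0: x0=0x8f x1=0x1b x2=0xa2 x3=0x61  N=1 Z=0
after  1: x0=0x8f x1=0x1b x2=0xa2 x3=0xbf  N=1 Z=0
after  2: x0=0x8f x1=0x1b x2=0x02 x3=0xbf  N=0 Z=0
after  3: x0=0x8f x1=0x91 x2=0x02 x3=0xbf  N=1 Z=0
after  4: x0=0x8f x1=0x91 x2=0x02 x3=0x1e  N=0 Z=0
after  5: x0=0x8f x1=0x91 x2=0x91 x3=0x1e  N=1 Z=0
after  6: x0=0x9f x1=0x91 x2=0x91 x3=0x1e  N=1 Z=0
-- IRQ taken; context saved, return-PC = 7 --
mismatch: x0: reported 0x1f vs actual 0x9f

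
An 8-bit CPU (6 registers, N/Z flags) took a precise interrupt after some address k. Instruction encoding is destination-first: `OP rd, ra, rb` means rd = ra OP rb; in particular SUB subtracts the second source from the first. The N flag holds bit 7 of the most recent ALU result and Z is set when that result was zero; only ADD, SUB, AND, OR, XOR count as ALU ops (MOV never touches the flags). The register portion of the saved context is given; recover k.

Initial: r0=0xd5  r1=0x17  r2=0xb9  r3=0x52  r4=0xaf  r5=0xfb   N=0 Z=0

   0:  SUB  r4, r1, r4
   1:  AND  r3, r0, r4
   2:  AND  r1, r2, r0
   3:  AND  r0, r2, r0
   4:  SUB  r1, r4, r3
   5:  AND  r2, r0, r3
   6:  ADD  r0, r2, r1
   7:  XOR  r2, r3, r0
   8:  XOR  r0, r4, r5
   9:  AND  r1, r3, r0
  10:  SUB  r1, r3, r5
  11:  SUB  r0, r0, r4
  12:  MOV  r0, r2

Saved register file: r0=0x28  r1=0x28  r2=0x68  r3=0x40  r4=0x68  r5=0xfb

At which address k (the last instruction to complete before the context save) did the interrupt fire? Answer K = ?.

K = 7

after  0: r0=0xd5 r1=0x17 r2=0xb9 r3=0x52 r4=0x68 r5=0xfb  N=0 Z=0
after  1: r0=0xd5 r1=0x17 r2=0xb9 r3=0x40 r4=0x68 r5=0xfb  N=0 Z=0
after  2: r0=0xd5 r1=0x91 r2=0xb9 r3=0x40 r4=0x68 r5=0xfb  N=1 Z=0
after  3: r0=0x91 r1=0x91 r2=0xb9 r3=0x40 r4=0x68 r5=0xfb  N=1 Z=0
after  4: r0=0x91 r1=0x28 r2=0xb9 r3=0x40 r4=0x68 r5=0xfb  N=0 Z=0
after  5: r0=0x91 r1=0x28 r2=0x00 r3=0x40 r4=0x68 r5=0xfb  N=0 Z=1
after  6: r0=0x28 r1=0x28 r2=0x00 r3=0x40 r4=0x68 r5=0xfb  N=0 Z=0
after  7: r0=0x28 r1=0x28 r2=0x68 r3=0x40 r4=0x68 r5=0xfb  N=0 Z=0
-- IRQ taken; context saved, return-PC = 8 --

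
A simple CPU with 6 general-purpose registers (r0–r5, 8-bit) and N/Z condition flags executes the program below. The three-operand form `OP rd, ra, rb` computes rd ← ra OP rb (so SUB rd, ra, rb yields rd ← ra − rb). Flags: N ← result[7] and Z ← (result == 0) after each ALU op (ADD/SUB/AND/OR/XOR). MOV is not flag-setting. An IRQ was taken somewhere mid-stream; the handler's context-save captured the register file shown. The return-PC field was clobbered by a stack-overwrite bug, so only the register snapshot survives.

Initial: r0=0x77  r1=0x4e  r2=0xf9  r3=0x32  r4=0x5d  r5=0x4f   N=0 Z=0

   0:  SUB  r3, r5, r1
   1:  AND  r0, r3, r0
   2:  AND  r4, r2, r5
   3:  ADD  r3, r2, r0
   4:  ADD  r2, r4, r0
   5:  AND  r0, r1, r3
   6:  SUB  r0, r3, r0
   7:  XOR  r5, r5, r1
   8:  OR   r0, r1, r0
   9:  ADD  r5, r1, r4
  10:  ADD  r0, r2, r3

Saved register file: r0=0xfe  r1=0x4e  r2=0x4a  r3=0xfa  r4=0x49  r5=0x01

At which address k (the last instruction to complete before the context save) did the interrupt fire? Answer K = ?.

K = 8

after  0: r0=0x77 r1=0x4e r2=0xf9 r3=0x01 r4=0x5d r5=0x4f  N=0 Z=0
after  1: r0=0x01 r1=0x4e r2=0xf9 r3=0x01 r4=0x5d r5=0x4f  N=0 Z=0
after  2: r0=0x01 r1=0x4e r2=0xf9 r3=0x01 r4=0x49 r5=0x4f  N=0 Z=0
after  3: r0=0x01 r1=0x4e r2=0xf9 r3=0xfa r4=0x49 r5=0x4f  N=1 Z=0
after  4: r0=0x01 r1=0x4e r2=0x4a r3=0xfa r4=0x49 r5=0x4f  N=0 Z=0
after  5: r0=0x4a r1=0x4e r2=0x4a r3=0xfa r4=0x49 r5=0x4f  N=0 Z=0
after  6: r0=0xb0 r1=0x4e r2=0x4a r3=0xfa r4=0x49 r5=0x4f  N=1 Z=0
after  7: r0=0xb0 r1=0x4e r2=0x4a r3=0xfa r4=0x49 r5=0x01  N=0 Z=0
after  8: r0=0xfe r1=0x4e r2=0x4a r3=0xfa r4=0x49 r5=0x01  N=1 Z=0
-- IRQ taken; context saved, return-PC = 9 --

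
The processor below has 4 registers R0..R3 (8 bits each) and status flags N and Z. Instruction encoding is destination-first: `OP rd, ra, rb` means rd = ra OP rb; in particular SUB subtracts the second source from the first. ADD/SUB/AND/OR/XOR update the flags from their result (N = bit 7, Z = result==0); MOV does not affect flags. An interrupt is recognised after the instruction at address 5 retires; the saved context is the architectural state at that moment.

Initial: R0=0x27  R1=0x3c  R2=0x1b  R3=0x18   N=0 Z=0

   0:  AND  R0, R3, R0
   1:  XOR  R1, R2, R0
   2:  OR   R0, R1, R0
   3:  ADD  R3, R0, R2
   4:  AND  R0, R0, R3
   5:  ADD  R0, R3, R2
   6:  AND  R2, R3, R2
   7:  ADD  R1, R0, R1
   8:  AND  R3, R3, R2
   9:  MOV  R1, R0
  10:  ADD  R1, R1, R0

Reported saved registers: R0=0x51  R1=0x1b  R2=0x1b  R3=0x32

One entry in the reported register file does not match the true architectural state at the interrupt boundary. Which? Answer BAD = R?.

BAD = R3

after  0: R0=0x00 R1=0x3c R2=0x1b R3=0x18  N=0 Z=1
after  1: R0=0x00 R1=0x1b R2=0x1b R3=0x18  N=0 Z=0
after  2: R0=0x1b R1=0x1b R2=0x1b R3=0x18  N=0 Z=0
after  3: R0=0x1b R1=0x1b R2=0x1b R3=0x36  N=0 Z=0
after  4: R0=0x12 R1=0x1b R2=0x1b R3=0x36  N=0 Z=0
after  5: R0=0x51 R1=0x1b R2=0x1b R3=0x36  N=0 Z=0
-- IRQ taken; context saved, return-PC = 6 --
mismatch: R3: reported 0x32 vs actual 0x36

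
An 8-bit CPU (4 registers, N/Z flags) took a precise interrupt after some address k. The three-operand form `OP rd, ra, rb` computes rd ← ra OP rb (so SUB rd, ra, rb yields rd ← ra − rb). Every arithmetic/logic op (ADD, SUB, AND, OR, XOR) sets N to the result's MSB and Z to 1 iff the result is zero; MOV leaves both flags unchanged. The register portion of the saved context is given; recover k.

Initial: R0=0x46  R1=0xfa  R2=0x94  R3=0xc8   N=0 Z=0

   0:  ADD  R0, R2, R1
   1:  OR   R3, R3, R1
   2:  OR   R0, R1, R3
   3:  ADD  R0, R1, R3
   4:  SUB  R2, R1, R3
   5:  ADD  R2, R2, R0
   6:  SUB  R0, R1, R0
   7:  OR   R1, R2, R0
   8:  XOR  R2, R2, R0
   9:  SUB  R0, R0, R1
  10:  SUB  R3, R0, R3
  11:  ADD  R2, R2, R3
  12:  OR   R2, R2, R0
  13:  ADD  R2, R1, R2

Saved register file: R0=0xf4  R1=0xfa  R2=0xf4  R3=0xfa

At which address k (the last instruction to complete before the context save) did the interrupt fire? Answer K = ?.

after  0: R0=0x8e R1=0xfa R2=0x94 R3=0xc8  N=1 Z=0
after  1: R0=0x8e R1=0xfa R2=0x94 R3=0xfa  N=1 Z=0
after  2: R0=0xfa R1=0xfa R2=0x94 R3=0xfa  N=1 Z=0
after  3: R0=0xf4 R1=0xfa R2=0x94 R3=0xfa  N=1 Z=0
after  4: R0=0xf4 R1=0xfa R2=0x00 R3=0xfa  N=0 Z=1
after  5: R0=0xf4 R1=0xfa R2=0xf4 R3=0xfa  N=1 Z=0
-- IRQ taken; context saved, return-PC = 6 --

K = 5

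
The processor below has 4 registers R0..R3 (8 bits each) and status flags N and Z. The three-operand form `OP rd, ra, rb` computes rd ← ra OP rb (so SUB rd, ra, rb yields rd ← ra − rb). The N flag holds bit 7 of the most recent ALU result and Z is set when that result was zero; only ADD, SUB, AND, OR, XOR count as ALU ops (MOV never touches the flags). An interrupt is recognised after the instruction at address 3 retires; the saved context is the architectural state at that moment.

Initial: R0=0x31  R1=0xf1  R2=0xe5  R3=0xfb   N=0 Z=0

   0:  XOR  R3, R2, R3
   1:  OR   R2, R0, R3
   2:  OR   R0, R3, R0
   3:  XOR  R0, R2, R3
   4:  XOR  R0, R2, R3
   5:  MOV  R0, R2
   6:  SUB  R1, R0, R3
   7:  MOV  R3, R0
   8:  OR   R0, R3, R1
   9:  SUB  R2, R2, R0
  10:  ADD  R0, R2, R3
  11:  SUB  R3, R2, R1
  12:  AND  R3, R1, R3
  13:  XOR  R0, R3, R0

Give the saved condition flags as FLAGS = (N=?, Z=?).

after  0: R0=0x31 R1=0xf1 R2=0xe5 R3=0x1e  N=0 Z=0
after  1: R0=0x31 R1=0xf1 R2=0x3f R3=0x1e  N=0 Z=0
after  2: R0=0x3f R1=0xf1 R2=0x3f R3=0x1e  N=0 Z=0
after  3: R0=0x21 R1=0xf1 R2=0x3f R3=0x1e  N=0 Z=0
-- IRQ taken; context saved, return-PC = 4 --

FLAGS = (N=0, Z=0)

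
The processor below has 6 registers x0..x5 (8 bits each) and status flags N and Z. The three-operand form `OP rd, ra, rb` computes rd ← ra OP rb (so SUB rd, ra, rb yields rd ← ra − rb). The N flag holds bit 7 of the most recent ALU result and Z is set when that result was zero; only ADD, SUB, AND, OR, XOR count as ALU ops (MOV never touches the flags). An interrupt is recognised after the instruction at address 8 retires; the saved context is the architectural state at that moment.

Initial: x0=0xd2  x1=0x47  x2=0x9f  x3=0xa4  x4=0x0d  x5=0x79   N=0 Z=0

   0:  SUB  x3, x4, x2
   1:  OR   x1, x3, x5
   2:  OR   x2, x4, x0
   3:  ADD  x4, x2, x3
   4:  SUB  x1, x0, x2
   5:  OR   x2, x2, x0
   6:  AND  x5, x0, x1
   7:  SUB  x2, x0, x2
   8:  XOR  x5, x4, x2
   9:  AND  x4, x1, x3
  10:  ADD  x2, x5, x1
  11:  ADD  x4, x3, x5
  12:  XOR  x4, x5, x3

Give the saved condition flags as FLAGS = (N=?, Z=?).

after  0: x0=0xd2 x1=0x47 x2=0x9f x3=0x6e x4=0x0d x5=0x79  N=0 Z=0
after  1: x0=0xd2 x1=0x7f x2=0x9f x3=0x6e x4=0x0d x5=0x79  N=0 Z=0
after  2: x0=0xd2 x1=0x7f x2=0xdf x3=0x6e x4=0x0d x5=0x79  N=1 Z=0
after  3: x0=0xd2 x1=0x7f x2=0xdf x3=0x6e x4=0x4d x5=0x79  N=0 Z=0
after  4: x0=0xd2 x1=0xf3 x2=0xdf x3=0x6e x4=0x4d x5=0x79  N=1 Z=0
after  5: x0=0xd2 x1=0xf3 x2=0xdf x3=0x6e x4=0x4d x5=0x79  N=1 Z=0
after  6: x0=0xd2 x1=0xf3 x2=0xdf x3=0x6e x4=0x4d x5=0xd2  N=1 Z=0
after  7: x0=0xd2 x1=0xf3 x2=0xf3 x3=0x6e x4=0x4d x5=0xd2  N=1 Z=0
after  8: x0=0xd2 x1=0xf3 x2=0xf3 x3=0x6e x4=0x4d x5=0xbe  N=1 Z=0
-- IRQ taken; context saved, return-PC = 9 --

FLAGS = (N=1, Z=0)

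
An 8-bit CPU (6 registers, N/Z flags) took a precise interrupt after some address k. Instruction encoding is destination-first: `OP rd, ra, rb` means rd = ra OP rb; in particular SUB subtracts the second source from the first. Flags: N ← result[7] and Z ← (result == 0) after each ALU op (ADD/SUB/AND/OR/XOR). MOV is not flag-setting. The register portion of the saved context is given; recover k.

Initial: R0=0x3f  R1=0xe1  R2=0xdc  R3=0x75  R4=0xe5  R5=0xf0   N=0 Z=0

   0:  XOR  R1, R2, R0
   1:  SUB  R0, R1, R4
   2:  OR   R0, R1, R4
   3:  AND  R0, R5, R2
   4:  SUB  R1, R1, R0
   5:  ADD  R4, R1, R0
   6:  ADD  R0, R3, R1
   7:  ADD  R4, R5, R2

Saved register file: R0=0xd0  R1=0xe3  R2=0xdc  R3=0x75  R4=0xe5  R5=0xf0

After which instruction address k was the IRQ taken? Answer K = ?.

K = 3

after  0: R0=0x3f R1=0xe3 R2=0xdc R3=0x75 R4=0xe5 R5=0xf0  N=1 Z=0
after  1: R0=0xfe R1=0xe3 R2=0xdc R3=0x75 R4=0xe5 R5=0xf0  N=1 Z=0
after  2: R0=0xe7 R1=0xe3 R2=0xdc R3=0x75 R4=0xe5 R5=0xf0  N=1 Z=0
after  3: R0=0xd0 R1=0xe3 R2=0xdc R3=0x75 R4=0xe5 R5=0xf0  N=1 Z=0
-- IRQ taken; context saved, return-PC = 4 --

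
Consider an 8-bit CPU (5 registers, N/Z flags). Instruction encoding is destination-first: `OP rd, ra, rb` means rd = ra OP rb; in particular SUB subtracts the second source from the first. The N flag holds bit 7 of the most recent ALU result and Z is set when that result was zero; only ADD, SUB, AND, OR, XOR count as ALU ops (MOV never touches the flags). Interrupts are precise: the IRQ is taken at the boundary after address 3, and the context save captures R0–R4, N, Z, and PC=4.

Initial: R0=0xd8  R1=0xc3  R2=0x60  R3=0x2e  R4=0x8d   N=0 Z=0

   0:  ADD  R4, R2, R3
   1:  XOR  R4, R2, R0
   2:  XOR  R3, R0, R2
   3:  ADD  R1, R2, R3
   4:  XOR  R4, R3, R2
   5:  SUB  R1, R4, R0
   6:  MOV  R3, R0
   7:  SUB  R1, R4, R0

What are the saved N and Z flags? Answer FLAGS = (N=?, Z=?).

FLAGS = (N=0, Z=0)

after  0: R0=0xd8 R1=0xc3 R2=0x60 R3=0x2e R4=0x8e  N=1 Z=0
after  1: R0=0xd8 R1=0xc3 R2=0x60 R3=0x2e R4=0xb8  N=1 Z=0
after  2: R0=0xd8 R1=0xc3 R2=0x60 R3=0xb8 R4=0xb8  N=1 Z=0
after  3: R0=0xd8 R1=0x18 R2=0x60 R3=0xb8 R4=0xb8  N=0 Z=0
-- IRQ taken; context saved, return-PC = 4 --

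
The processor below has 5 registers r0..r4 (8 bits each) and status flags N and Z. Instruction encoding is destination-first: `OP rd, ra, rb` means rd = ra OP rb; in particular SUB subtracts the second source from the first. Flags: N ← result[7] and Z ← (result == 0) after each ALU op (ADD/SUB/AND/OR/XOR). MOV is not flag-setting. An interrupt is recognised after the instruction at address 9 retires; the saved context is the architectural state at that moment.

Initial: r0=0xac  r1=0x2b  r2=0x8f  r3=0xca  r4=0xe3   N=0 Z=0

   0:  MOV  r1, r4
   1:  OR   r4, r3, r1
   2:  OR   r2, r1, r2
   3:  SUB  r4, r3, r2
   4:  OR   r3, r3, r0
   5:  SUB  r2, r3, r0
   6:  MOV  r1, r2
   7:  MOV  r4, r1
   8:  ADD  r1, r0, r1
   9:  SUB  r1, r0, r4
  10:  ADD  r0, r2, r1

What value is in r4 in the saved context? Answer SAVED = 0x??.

SAVED = 0x42

after  0: r0=0xac r1=0xe3 r2=0x8f r3=0xca r4=0xe3  N=0 Z=0
after  1: r0=0xac r1=0xe3 r2=0x8f r3=0xca r4=0xeb  N=1 Z=0
after  2: r0=0xac r1=0xe3 r2=0xef r3=0xca r4=0xeb  N=1 Z=0
after  3: r0=0xac r1=0xe3 r2=0xef r3=0xca r4=0xdb  N=1 Z=0
after  4: r0=0xac r1=0xe3 r2=0xef r3=0xee r4=0xdb  N=1 Z=0
after  5: r0=0xac r1=0xe3 r2=0x42 r3=0xee r4=0xdb  N=0 Z=0
after  6: r0=0xac r1=0x42 r2=0x42 r3=0xee r4=0xdb  N=0 Z=0
after  7: r0=0xac r1=0x42 r2=0x42 r3=0xee r4=0x42  N=0 Z=0
after  8: r0=0xac r1=0xee r2=0x42 r3=0xee r4=0x42  N=1 Z=0
after  9: r0=0xac r1=0x6a r2=0x42 r3=0xee r4=0x42  N=0 Z=0
-- IRQ taken; context saved, return-PC = 10 --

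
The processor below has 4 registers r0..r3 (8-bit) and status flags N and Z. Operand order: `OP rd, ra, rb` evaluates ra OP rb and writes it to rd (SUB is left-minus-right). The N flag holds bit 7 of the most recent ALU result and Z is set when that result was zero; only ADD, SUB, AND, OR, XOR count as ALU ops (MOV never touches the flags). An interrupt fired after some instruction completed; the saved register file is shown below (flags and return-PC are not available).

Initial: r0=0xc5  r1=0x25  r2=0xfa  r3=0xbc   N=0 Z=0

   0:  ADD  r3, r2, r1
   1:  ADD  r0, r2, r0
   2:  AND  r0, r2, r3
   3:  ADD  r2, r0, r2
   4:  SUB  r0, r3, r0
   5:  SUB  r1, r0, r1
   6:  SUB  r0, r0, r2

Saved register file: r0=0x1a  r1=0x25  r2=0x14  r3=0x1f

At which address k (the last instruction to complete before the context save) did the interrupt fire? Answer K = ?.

after  0: r0=0xc5 r1=0x25 r2=0xfa r3=0x1f  N=0 Z=0
after  1: r0=0xbf r1=0x25 r2=0xfa r3=0x1f  N=1 Z=0
after  2: r0=0x1a r1=0x25 r2=0xfa r3=0x1f  N=0 Z=0
after  3: r0=0x1a r1=0x25 r2=0x14 r3=0x1f  N=0 Z=0
-- IRQ taken; context saved, return-PC = 4 --

K = 3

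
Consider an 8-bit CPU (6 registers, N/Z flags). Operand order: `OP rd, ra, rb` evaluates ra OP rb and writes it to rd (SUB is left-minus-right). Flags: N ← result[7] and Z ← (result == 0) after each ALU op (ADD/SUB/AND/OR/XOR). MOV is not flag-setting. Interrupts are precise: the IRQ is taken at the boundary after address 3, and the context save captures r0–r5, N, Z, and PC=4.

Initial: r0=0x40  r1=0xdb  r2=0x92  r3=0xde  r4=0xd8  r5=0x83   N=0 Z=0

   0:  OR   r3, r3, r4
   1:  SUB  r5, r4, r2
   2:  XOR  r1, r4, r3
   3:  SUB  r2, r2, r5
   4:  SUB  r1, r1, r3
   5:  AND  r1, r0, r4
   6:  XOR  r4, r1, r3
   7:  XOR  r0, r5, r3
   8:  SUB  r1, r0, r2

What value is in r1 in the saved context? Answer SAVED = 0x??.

SAVED = 0x06

after  0: r0=0x40 r1=0xdb r2=0x92 r3=0xde r4=0xd8 r5=0x83  N=1 Z=0
after  1: r0=0x40 r1=0xdb r2=0x92 r3=0xde r4=0xd8 r5=0x46  N=0 Z=0
after  2: r0=0x40 r1=0x06 r2=0x92 r3=0xde r4=0xd8 r5=0x46  N=0 Z=0
after  3: r0=0x40 r1=0x06 r2=0x4c r3=0xde r4=0xd8 r5=0x46  N=0 Z=0
-- IRQ taken; context saved, return-PC = 4 --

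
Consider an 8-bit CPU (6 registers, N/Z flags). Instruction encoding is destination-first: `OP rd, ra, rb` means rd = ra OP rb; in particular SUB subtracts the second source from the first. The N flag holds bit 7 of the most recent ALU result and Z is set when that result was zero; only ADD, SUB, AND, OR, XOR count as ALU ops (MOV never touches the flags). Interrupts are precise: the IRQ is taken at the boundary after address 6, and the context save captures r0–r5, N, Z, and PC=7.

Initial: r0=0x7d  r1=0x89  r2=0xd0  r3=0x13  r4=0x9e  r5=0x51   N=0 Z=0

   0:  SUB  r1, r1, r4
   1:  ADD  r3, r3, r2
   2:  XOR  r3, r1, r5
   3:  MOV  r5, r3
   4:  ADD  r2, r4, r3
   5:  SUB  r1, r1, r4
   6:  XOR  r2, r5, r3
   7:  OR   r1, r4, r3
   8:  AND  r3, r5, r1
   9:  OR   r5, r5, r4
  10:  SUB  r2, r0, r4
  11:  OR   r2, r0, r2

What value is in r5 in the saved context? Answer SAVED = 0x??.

SAVED = 0xba

after  0: r0=0x7d r1=0xeb r2=0xd0 r3=0x13 r4=0x9e r5=0x51  N=1 Z=0
after  1: r0=0x7d r1=0xeb r2=0xd0 r3=0xe3 r4=0x9e r5=0x51  N=1 Z=0
after  2: r0=0x7d r1=0xeb r2=0xd0 r3=0xba r4=0x9e r5=0x51  N=1 Z=0
after  3: r0=0x7d r1=0xeb r2=0xd0 r3=0xba r4=0x9e r5=0xba  N=1 Z=0
after  4: r0=0x7d r1=0xeb r2=0x58 r3=0xba r4=0x9e r5=0xba  N=0 Z=0
after  5: r0=0x7d r1=0x4d r2=0x58 r3=0xba r4=0x9e r5=0xba  N=0 Z=0
after  6: r0=0x7d r1=0x4d r2=0x00 r3=0xba r4=0x9e r5=0xba  N=0 Z=1
-- IRQ taken; context saved, return-PC = 7 --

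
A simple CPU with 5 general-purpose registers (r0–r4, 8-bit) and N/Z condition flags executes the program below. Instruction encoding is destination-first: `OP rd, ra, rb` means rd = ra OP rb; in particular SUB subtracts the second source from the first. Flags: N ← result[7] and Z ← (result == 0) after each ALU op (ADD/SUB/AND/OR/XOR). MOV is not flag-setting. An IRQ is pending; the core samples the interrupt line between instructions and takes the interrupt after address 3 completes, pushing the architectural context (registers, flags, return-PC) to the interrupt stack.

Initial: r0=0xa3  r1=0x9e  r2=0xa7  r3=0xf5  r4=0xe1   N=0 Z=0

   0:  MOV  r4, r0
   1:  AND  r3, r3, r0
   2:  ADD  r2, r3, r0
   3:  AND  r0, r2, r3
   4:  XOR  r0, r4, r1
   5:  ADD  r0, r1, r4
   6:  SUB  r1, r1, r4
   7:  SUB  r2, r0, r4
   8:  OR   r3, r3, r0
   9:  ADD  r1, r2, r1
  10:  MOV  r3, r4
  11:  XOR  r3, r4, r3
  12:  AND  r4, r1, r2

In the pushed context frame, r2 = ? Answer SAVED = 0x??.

SAVED = 0x44

after  0: r0=0xa3 r1=0x9e r2=0xa7 r3=0xf5 r4=0xa3  N=0 Z=0
after  1: r0=0xa3 r1=0x9e r2=0xa7 r3=0xa1 r4=0xa3  N=1 Z=0
after  2: r0=0xa3 r1=0x9e r2=0x44 r3=0xa1 r4=0xa3  N=0 Z=0
after  3: r0=0x00 r1=0x9e r2=0x44 r3=0xa1 r4=0xa3  N=0 Z=1
-- IRQ taken; context saved, return-PC = 4 --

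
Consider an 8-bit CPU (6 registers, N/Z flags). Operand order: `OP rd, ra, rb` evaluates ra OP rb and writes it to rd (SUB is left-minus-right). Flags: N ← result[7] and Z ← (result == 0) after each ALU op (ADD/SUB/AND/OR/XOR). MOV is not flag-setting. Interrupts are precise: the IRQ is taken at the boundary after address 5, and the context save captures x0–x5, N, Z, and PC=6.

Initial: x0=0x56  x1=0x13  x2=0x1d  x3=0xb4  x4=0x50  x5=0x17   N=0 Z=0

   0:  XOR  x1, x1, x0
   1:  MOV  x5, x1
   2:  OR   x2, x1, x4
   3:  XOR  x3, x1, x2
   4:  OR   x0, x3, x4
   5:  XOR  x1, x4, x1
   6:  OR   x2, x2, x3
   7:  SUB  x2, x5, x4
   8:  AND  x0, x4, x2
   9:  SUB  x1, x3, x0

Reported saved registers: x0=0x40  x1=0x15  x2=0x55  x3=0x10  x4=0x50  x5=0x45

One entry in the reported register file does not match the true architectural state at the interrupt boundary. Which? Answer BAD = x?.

BAD = x0

after  0: x0=0x56 x1=0x45 x2=0x1d x3=0xb4 x4=0x50 x5=0x17  N=0 Z=0
after  1: x0=0x56 x1=0x45 x2=0x1d x3=0xb4 x4=0x50 x5=0x45  N=0 Z=0
after  2: x0=0x56 x1=0x45 x2=0x55 x3=0xb4 x4=0x50 x5=0x45  N=0 Z=0
after  3: x0=0x56 x1=0x45 x2=0x55 x3=0x10 x4=0x50 x5=0x45  N=0 Z=0
after  4: x0=0x50 x1=0x45 x2=0x55 x3=0x10 x4=0x50 x5=0x45  N=0 Z=0
after  5: x0=0x50 x1=0x15 x2=0x55 x3=0x10 x4=0x50 x5=0x45  N=0 Z=0
-- IRQ taken; context saved, return-PC = 6 --
mismatch: x0: reported 0x40 vs actual 0x50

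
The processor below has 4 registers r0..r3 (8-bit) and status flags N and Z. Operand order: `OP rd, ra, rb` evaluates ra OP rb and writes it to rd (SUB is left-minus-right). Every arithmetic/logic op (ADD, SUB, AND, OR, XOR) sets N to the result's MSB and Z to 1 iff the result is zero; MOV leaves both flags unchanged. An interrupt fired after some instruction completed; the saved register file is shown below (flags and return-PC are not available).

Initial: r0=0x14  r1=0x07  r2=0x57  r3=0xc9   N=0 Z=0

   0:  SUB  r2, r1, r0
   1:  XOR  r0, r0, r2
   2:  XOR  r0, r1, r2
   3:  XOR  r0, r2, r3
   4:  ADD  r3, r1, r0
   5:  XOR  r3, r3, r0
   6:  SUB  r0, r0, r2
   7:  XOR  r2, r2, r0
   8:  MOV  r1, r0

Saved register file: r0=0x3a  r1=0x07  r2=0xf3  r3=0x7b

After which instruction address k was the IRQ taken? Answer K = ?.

after  0: r0=0x14 r1=0x07 r2=0xf3 r3=0xc9  N=1 Z=0
after  1: r0=0xe7 r1=0x07 r2=0xf3 r3=0xc9  N=1 Z=0
after  2: r0=0xf4 r1=0x07 r2=0xf3 r3=0xc9  N=1 Z=0
after  3: r0=0x3a r1=0x07 r2=0xf3 r3=0xc9  N=0 Z=0
after  4: r0=0x3a r1=0x07 r2=0xf3 r3=0x41  N=0 Z=0
after  5: r0=0x3a r1=0x07 r2=0xf3 r3=0x7b  N=0 Z=0
-- IRQ taken; context saved, return-PC = 6 --

K = 5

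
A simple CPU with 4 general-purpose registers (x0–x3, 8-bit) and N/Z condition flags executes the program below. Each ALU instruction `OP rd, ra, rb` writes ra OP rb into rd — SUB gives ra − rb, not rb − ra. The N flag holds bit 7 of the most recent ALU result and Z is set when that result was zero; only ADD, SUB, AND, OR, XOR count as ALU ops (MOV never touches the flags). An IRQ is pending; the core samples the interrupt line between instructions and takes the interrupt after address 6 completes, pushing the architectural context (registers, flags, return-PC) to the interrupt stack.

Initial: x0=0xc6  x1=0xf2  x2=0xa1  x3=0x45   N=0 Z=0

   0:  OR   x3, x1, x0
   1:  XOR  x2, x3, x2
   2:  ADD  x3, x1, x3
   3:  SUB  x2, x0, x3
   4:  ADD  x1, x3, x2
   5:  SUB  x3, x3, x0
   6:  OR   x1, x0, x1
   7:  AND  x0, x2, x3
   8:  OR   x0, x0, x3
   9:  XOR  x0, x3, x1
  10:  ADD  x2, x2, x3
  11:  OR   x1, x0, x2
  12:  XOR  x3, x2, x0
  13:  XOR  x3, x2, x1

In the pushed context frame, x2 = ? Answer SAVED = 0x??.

after  0: x0=0xc6 x1=0xf2 x2=0xa1 x3=0xf6  N=1 Z=0
after  1: x0=0xc6 x1=0xf2 x2=0x57 x3=0xf6  N=0 Z=0
after  2: x0=0xc6 x1=0xf2 x2=0x57 x3=0xe8  N=1 Z=0
after  3: x0=0xc6 x1=0xf2 x2=0xde x3=0xe8  N=1 Z=0
after  4: x0=0xc6 x1=0xc6 x2=0xde x3=0xe8  N=1 Z=0
after  5: x0=0xc6 x1=0xc6 x2=0xde x3=0x22  N=0 Z=0
after  6: x0=0xc6 x1=0xc6 x2=0xde x3=0x22  N=1 Z=0
-- IRQ taken; context saved, return-PC = 7 --

SAVED = 0xde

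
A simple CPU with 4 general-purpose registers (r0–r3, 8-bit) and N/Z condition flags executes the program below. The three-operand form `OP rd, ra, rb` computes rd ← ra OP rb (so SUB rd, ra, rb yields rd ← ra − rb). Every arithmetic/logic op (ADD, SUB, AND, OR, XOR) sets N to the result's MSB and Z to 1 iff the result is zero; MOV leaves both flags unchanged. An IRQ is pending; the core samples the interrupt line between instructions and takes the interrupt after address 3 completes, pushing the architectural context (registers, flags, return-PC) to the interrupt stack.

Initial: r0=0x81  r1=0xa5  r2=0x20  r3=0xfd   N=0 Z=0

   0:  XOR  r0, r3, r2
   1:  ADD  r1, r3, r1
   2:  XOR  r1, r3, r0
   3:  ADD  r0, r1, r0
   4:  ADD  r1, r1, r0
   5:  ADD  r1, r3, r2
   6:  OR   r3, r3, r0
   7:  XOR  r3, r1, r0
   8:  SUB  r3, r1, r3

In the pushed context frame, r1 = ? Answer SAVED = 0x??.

after  0: r0=0xdd r1=0xa5 r2=0x20 r3=0xfd  N=1 Z=0
after  1: r0=0xdd r1=0xa2 r2=0x20 r3=0xfd  N=1 Z=0
after  2: r0=0xdd r1=0x20 r2=0x20 r3=0xfd  N=0 Z=0
after  3: r0=0xfd r1=0x20 r2=0x20 r3=0xfd  N=1 Z=0
-- IRQ taken; context saved, return-PC = 4 --

SAVED = 0x20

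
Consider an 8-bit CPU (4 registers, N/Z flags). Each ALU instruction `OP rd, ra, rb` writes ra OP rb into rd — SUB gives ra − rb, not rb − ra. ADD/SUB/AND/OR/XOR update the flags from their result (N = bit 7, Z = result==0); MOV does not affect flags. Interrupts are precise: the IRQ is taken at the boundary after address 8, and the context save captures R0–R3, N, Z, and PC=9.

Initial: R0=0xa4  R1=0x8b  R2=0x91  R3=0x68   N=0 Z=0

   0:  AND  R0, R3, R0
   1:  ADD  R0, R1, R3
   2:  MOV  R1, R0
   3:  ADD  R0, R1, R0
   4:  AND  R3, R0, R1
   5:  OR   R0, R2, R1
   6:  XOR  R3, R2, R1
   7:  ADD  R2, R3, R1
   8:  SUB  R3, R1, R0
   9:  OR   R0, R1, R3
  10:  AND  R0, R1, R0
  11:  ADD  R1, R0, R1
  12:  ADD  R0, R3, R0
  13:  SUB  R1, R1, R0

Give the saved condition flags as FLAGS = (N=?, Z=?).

FLAGS = (N=0, Z=1)

after  0: R0=0x20 R1=0x8b R2=0x91 R3=0x68  N=0 Z=0
after  1: R0=0xf3 R1=0x8b R2=0x91 R3=0x68  N=1 Z=0
after  2: R0=0xf3 R1=0xf3 R2=0x91 R3=0x68  N=1 Z=0
after  3: R0=0xe6 R1=0xf3 R2=0x91 R3=0x68  N=1 Z=0
after  4: R0=0xe6 R1=0xf3 R2=0x91 R3=0xe2  N=1 Z=0
after  5: R0=0xf3 R1=0xf3 R2=0x91 R3=0xe2  N=1 Z=0
after  6: R0=0xf3 R1=0xf3 R2=0x91 R3=0x62  N=0 Z=0
after  7: R0=0xf3 R1=0xf3 R2=0x55 R3=0x62  N=0 Z=0
after  8: R0=0xf3 R1=0xf3 R2=0x55 R3=0x00  N=0 Z=1
-- IRQ taken; context saved, return-PC = 9 --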